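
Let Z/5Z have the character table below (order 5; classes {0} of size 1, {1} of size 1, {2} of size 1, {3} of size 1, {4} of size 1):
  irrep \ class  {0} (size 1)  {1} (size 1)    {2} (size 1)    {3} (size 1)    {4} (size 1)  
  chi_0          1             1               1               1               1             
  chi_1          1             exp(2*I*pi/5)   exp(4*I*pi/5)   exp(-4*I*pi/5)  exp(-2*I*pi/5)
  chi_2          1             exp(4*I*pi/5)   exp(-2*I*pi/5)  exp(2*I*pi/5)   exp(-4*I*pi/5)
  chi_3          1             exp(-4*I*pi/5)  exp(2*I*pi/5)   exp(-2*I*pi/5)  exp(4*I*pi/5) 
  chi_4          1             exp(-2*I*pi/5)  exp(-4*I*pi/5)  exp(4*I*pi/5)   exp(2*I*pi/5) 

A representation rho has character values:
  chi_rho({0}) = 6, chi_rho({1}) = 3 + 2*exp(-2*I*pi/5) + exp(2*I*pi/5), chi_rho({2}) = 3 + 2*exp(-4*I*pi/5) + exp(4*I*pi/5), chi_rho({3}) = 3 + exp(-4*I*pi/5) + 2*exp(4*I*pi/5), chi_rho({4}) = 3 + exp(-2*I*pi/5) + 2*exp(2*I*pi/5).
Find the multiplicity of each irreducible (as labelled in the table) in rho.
Multiplicities: chi_0: 3, chi_1: 1, chi_2: 0, chi_3: 0, chi_4: 2.

Proof sketch: Use <chi_rho, chi> = (1/|G|) sum_C |C| * chi_rho(C) * conj(chi(C)) with |G| = 5 for each irreducible chi in the table:
  <chi_rho, chi_0> = (1/5)[1*(6)*conj(1) + 1*(3 + 2*exp(-2*I*pi/5) + exp(2*I*pi/5))*conj(1) + 1*(3 + 2*exp(-4*I*pi/5) + exp(4*I*pi/5))*conj(1) + 1*(3 + exp(-4*I*pi/5) + 2*exp(4*I*pi/5))*conj(1) + 1*(3 + exp(-2*I*pi/5) + 2*exp(2*I*pi/5))*conj(1)]
      = (1/5)[(6) + (3 + 2*exp(-2*I*pi/5) + exp(2*I*pi/5)) + (3 + 2*exp(-4*I*pi/5) + exp(4*I*pi/5)) + (3 + exp(-4*I*pi/5) + 2*exp(4*I*pi/5)) + (3 + exp(-2*I*pi/5) + 2*exp(2*I*pi/5))] = 15/5 = 3
  <chi_rho, chi_1> = (1/5)[1*(6)*conj(1) + 1*(3 + 2*exp(-2*I*pi/5) + exp(2*I*pi/5))*conj(exp(2*I*pi/5)) + 1*(3 + 2*exp(-4*I*pi/5) + exp(4*I*pi/5))*conj(exp(4*I*pi/5)) + 1*(3 + exp(-4*I*pi/5) + 2*exp(4*I*pi/5))*conj(exp(-4*I*pi/5)) + 1*(3 + exp(-2*I*pi/5) + 2*exp(2*I*pi/5))*conj(exp(-2*I*pi/5))]
      = (1/5)[(6) + (1 + 3*exp(-2*I*pi/5) + 2*exp(-4*I*pi/5)) + (1 + 3*exp(-4*I*pi/5) + 2*exp(2*I*pi/5)) + (1 + 2*exp(-2*I*pi/5) + 3*exp(4*I*pi/5)) + (1 + 2*exp(4*I*pi/5) + 3*exp(2*I*pi/5))] = 5/5 = 1
  <chi_rho, chi_2> = (1/5)[1*(6)*conj(1) + 1*(3 + 2*exp(-2*I*pi/5) + exp(2*I*pi/5))*conj(exp(4*I*pi/5)) + 1*(3 + 2*exp(-4*I*pi/5) + exp(4*I*pi/5))*conj(exp(-2*I*pi/5)) + 1*(3 + exp(-4*I*pi/5) + 2*exp(4*I*pi/5))*conj(exp(2*I*pi/5)) + 1*(3 + exp(-2*I*pi/5) + 2*exp(2*I*pi/5))*conj(exp(-4*I*pi/5))]
      = (1/5)[(6) + (3*exp(-4*I*pi/5) + exp(-2*I*pi/5) + 2*exp(4*I*pi/5)) + (2*exp(-2*I*pi/5) + exp(-4*I*pi/5) + 3*exp(2*I*pi/5)) + (3*exp(-2*I*pi/5) + exp(4*I*pi/5) + 2*exp(2*I*pi/5)) + (2*exp(-4*I*pi/5) + exp(2*I*pi/5) + 3*exp(4*I*pi/5))] = 0/5 = 0
  <chi_rho, chi_3> = (1/5)[1*(6)*conj(1) + 1*(3 + 2*exp(-2*I*pi/5) + exp(2*I*pi/5))*conj(exp(-4*I*pi/5)) + 1*(3 + 2*exp(-4*I*pi/5) + exp(4*I*pi/5))*conj(exp(2*I*pi/5)) + 1*(3 + exp(-4*I*pi/5) + 2*exp(4*I*pi/5))*conj(exp(-2*I*pi/5)) + 1*(3 + exp(-2*I*pi/5) + 2*exp(2*I*pi/5))*conj(exp(4*I*pi/5))]
      = (1/5)[(6) + (exp(-4*I*pi/5) + 3*exp(4*I*pi/5) + 2*exp(2*I*pi/5)) + (3*exp(-2*I*pi/5) + exp(2*I*pi/5) + 2*exp(4*I*pi/5)) + (2*exp(-4*I*pi/5) + exp(-2*I*pi/5) + 3*exp(2*I*pi/5)) + (2*exp(-2*I*pi/5) + 3*exp(-4*I*pi/5) + exp(4*I*pi/5))] = 0/5 = 0
  <chi_rho, chi_4> = (1/5)[1*(6)*conj(1) + 1*(3 + 2*exp(-2*I*pi/5) + exp(2*I*pi/5))*conj(exp(-2*I*pi/5)) + 1*(3 + 2*exp(-4*I*pi/5) + exp(4*I*pi/5))*conj(exp(-4*I*pi/5)) + 1*(3 + exp(-4*I*pi/5) + 2*exp(4*I*pi/5))*conj(exp(4*I*pi/5)) + 1*(3 + exp(-2*I*pi/5) + 2*exp(2*I*pi/5))*conj(exp(2*I*pi/5))]
      = (1/5)[(6) + (2 + exp(4*I*pi/5) + 3*exp(2*I*pi/5)) + (2 + exp(-2*I*pi/5) + 3*exp(4*I*pi/5)) + (2 + 3*exp(-4*I*pi/5) + exp(2*I*pi/5)) + (2 + 3*exp(-2*I*pi/5) + exp(-4*I*pi/5))] = 10/5 = 2
(Exp terms are combined using exp(i*s)*conj(exp(i*t)) = exp(i*(s-t)), and sums of them are collapsed using the identity that for every m > 1 the m distinct m-th roots of unity sum to 0, e.g. 1 + exp(2*I*pi/3) + exp(-2*I*pi/3) = 0.)
Dimension check: dim(rho) = sum (mult * dim) = 3*1 + 1*1 + 0*1 + 0*1 + 2*1 = 6 = chi_rho(e) = 6.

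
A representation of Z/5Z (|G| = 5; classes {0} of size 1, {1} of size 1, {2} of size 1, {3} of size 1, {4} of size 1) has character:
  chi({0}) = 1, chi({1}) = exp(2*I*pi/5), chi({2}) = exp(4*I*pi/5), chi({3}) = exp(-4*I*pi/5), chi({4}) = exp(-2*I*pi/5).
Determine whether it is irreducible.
Irreducible: <chi, chi> = 1.

Argument: <chi, chi> = (1/|G|) sum_C |C| * |chi(C)|^2 = (1/5)[1*|1|^2 + 1*|exp(2*I*pi/5)|^2 + 1*|exp(4*I*pi/5)|^2 + 1*|exp(-4*I*pi/5)|^2 + 1*|exp(-2*I*pi/5)|^2]
  = (1/5)[(1) + (1) + (1) + (1) + (1)] = 5/5 = 1.
(Exp terms are combined using exp(i*s)*conj(exp(i*t)) = exp(i*(s-t)), and sums of them are collapsed using the identity that for every m > 1 the m distinct m-th roots of unity sum to 0, e.g. 1 + exp(2*I*pi/3) + exp(-2*I*pi/3) = 0.)
A character is irreducible iff <chi, chi> = 1, so this representation is irreducible.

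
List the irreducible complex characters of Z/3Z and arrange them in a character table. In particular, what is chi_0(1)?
Character table of Z/3Z (irreps indexed chi_0,...,chi_2 with chi_k(m) = zeta_3^(k*m), zeta_3 = exp(2*pi*i/3)):
  irrep \ class  {0} (size 1)  {1} (size 1)    {2} (size 1)  
  chi_0          1             1               1             
  chi_1          1             exp(2*I*pi/3)   exp(-2*I*pi/3)
  chi_2          1             exp(-2*I*pi/3)  exp(2*I*pi/3) 

Spot check: chi_0(1) = zeta_3^(0*1) = zeta_3^0 = 1.

Why: Z/3Z is abelian, so all 3 irreducible complex representations are 1-dimensional. They are given by chi_k(m) = zeta_3^(k*m) for k = 0,...,2. Row orthogonality: sum_m chi_k(m) conj(chi_l(m)) = 3 * [k = l].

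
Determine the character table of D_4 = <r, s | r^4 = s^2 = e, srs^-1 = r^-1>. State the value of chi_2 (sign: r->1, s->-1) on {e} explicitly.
Conjugacy classes: {e} of size 1, {r^2} of size 1, {r^1, r^3} of size 2, {s, sr^2, ...} of size 2, {sr, sr^3, ...} of size 2.
Character table:
  irrep \ class              {e} (size 1)  {r^2} (size 1)  {r^1, r^3} (size 2)  {s, sr^2, ...} (size 2)  {sr, sr^3, ...} (size 2)
  chi_1 (triv)               1             1               1                    1                        1                       
  chi_2 (sign: r->1, s->-1)  1             1               1                    -1                       -1                      
  chi_3 (r->-1, s->1)        1             1               -1                   1                        -1                      
  chi_4 (r->-1, s->-1)       1             1               -1                   -1                       1                       
  chi_5 (2d, j=1)            2             -2              0                    0                        0                       

Spot check: chi_2 (sign: r->1, s->-1) on {e} = 1.

Derivation: D_4 has order 2*4 = 8 with 5 conjugacy classes, hence 5 irreducibles. Sum of squared dims 1 + 1 + 1 + 1 + 4 = 8 = |G|. Linear characters come from the abelianisation; the 2-dimensional irreps have character r^k -> 2*cos(2*pi*j*k/4), reflections -> 0.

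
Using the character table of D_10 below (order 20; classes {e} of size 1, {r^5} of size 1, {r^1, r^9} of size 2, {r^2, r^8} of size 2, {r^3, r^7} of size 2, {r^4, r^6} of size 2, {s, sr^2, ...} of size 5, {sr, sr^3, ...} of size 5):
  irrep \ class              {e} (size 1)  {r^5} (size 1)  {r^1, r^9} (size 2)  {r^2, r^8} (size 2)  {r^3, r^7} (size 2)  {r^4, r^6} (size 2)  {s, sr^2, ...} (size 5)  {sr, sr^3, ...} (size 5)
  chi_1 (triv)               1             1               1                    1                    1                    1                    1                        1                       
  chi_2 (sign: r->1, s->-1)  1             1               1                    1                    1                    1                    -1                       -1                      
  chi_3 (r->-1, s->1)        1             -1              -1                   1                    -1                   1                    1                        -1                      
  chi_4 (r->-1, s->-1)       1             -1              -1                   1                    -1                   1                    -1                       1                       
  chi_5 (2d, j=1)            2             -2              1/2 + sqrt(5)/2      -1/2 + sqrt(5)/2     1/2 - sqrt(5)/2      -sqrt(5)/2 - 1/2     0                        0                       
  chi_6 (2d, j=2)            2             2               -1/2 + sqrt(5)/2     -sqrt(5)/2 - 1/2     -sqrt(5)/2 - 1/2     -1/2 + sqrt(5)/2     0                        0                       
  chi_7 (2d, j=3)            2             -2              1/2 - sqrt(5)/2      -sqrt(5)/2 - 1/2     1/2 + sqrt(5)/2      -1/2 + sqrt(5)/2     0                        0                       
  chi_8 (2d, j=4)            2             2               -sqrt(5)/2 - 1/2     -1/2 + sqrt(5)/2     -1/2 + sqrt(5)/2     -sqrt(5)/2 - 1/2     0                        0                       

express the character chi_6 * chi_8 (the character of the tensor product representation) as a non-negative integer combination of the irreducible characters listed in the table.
chi_6 tensor chi_8 = chi_6 + chi_8 (all other irreducibles have multiplicity 0).

Explanation: The character of a tensor product is the pointwise product (chi_6 * chi_8)(C) = chi_6(C) * chi_8(C):
  {e}: (2)*(2), {r^5}: (2)*(2), {r^1, r^9}: (-1/2 + sqrt(5)/2)*(-sqrt(5)/2 - 1/2), {r^2, r^8}: (-sqrt(5)/2 - 1/2)*(-1/2 + sqrt(5)/2), {r^3, r^7}: (-sqrt(5)/2 - 1/2)*(-1/2 + sqrt(5)/2), {r^4, r^6}: (-1/2 + sqrt(5)/2)*(-sqrt(5)/2 - 1/2), {s, sr^2, ...}: (0)*(0), {sr, sr^3, ...}: (0)*(0)
so (chi_6 * chi_8) takes values
  {e} -> 4, {r^5} -> 4, {r^1, r^9} -> -1, {r^2, r^8} -> -1, {r^3, r^7} -> -1, {r^4, r^6} -> -1, {s, sr^2, ...} -> 0, {sr, sr^3, ...} -> 0.
Now take the inner product of this character with each irreducible chi from the table, <chi_6*chi_8, chi> = (1/20) sum_C |C| (chi_6*chi_8)(C) conj(chi(C)):
  <chi_6*chi_8, chi_1> = (1/20)[1*(4)*conj(1) + 1*(4)*conj(1) + 2*(-1)*conj(1) + 2*(-1)*conj(1) + 2*(-1)*conj(1) + 2*(-1)*conj(1) + 5*(0)*conj(1) + 5*(0)*conj(1)]
      = (1/20)[(4) + (4) + (-2) + (-2) + (-2) + (-2) + (0) + (0)] = 0/20 = 0
  <chi_6*chi_8, chi_2> = (1/20)[1*(4)*conj(1) + 1*(4)*conj(1) + 2*(-1)*conj(1) + 2*(-1)*conj(1) + 2*(-1)*conj(1) + 2*(-1)*conj(1) + 5*(0)*conj(-1) + 5*(0)*conj(-1)]
      = (1/20)[(4) + (4) + (-2) + (-2) + (-2) + (-2) + (0) + (0)] = 0/20 = 0
  <chi_6*chi_8, chi_3> = (1/20)[1*(4)*conj(1) + 1*(4)*conj(-1) + 2*(-1)*conj(-1) + 2*(-1)*conj(1) + 2*(-1)*conj(-1) + 2*(-1)*conj(1) + 5*(0)*conj(1) + 5*(0)*conj(-1)]
      = (1/20)[(4) + (-4) + (2) + (-2) + (2) + (-2) + (0) + (0)] = 0/20 = 0
  <chi_6*chi_8, chi_4> = (1/20)[1*(4)*conj(1) + 1*(4)*conj(-1) + 2*(-1)*conj(-1) + 2*(-1)*conj(1) + 2*(-1)*conj(-1) + 2*(-1)*conj(1) + 5*(0)*conj(-1) + 5*(0)*conj(1)]
      = (1/20)[(4) + (-4) + (2) + (-2) + (2) + (-2) + (0) + (0)] = 0/20 = 0
  <chi_6*chi_8, chi_5> = (1/20)[1*(4)*conj(2) + 1*(4)*conj(-2) + 2*(-1)*conj(1/2 + sqrt(5)/2) + 2*(-1)*conj(-1/2 + sqrt(5)/2) + 2*(-1)*conj(1/2 - sqrt(5)/2) + 2*(-1)*conj(-sqrt(5)/2 - 1/2) + 5*(0)*conj(0) + 5*(0)*conj(0)]
      = (1/20)[(8) + (-8) + (-sqrt(5) - 1) + (1 - sqrt(5)) + (-1 + sqrt(5)) + (1 + sqrt(5)) + (0) + (0)] = 0/20 = 0
  <chi_6*chi_8, chi_6> = (1/20)[1*(4)*conj(2) + 1*(4)*conj(2) + 2*(-1)*conj(-1/2 + sqrt(5)/2) + 2*(-1)*conj(-sqrt(5)/2 - 1/2) + 2*(-1)*conj(-sqrt(5)/2 - 1/2) + 2*(-1)*conj(-1/2 + sqrt(5)/2) + 5*(0)*conj(0) + 5*(0)*conj(0)]
      = (1/20)[(8) + (8) + (1 - sqrt(5)) + (1 + sqrt(5)) + (1 + sqrt(5)) + (1 - sqrt(5)) + (0) + (0)] = 20/20 = 1
  <chi_6*chi_8, chi_7> = (1/20)[1*(4)*conj(2) + 1*(4)*conj(-2) + 2*(-1)*conj(1/2 - sqrt(5)/2) + 2*(-1)*conj(-sqrt(5)/2 - 1/2) + 2*(-1)*conj(1/2 + sqrt(5)/2) + 2*(-1)*conj(-1/2 + sqrt(5)/2) + 5*(0)*conj(0) + 5*(0)*conj(0)]
      = (1/20)[(8) + (-8) + (-1 + sqrt(5)) + (1 + sqrt(5)) + (-sqrt(5) - 1) + (1 - sqrt(5)) + (0) + (0)] = 0/20 = 0
  <chi_6*chi_8, chi_8> = (1/20)[1*(4)*conj(2) + 1*(4)*conj(2) + 2*(-1)*conj(-sqrt(5)/2 - 1/2) + 2*(-1)*conj(-1/2 + sqrt(5)/2) + 2*(-1)*conj(-1/2 + sqrt(5)/2) + 2*(-1)*conj(-sqrt(5)/2 - 1/2) + 5*(0)*conj(0) + 5*(0)*conj(0)]
      = (1/20)[(8) + (8) + (1 + sqrt(5)) + (1 - sqrt(5)) + (1 - sqrt(5)) + (1 + sqrt(5)) + (0) + (0)] = 20/20 = 1
Hence the multiplicities are chi_6: 1, chi_8: 1. Dimension check: dim(chi_6)*dim(chi_8) = 2*2 = 4 and sum (mult * dim) = 1*2 + 1*2 = 4.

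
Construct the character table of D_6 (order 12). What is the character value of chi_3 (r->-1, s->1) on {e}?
Conjugacy classes: {e} of size 1, {r^3} of size 1, {r^1, r^5} of size 2, {r^2, r^4} of size 2, {s, sr^2, ...} of size 3, {sr, sr^3, ...} of size 3.
Character table:
  irrep \ class              {e} (size 1)  {r^3} (size 1)  {r^1, r^5} (size 2)  {r^2, r^4} (size 2)  {s, sr^2, ...} (size 3)  {sr, sr^3, ...} (size 3)
  chi_1 (triv)               1             1               1                    1                    1                        1                       
  chi_2 (sign: r->1, s->-1)  1             1               1                    1                    -1                       -1                      
  chi_3 (r->-1, s->1)        1             -1              -1                   1                    1                        -1                      
  chi_4 (r->-1, s->-1)       1             -1              -1                   1                    -1                       1                       
  chi_5 (2d, j=1)            2             -2              1                    -1                   0                        0                       
  chi_6 (2d, j=2)            2             2               -1                   -1                   0                        0                       

Spot check: chi_3 (r->-1, s->1) on {e} = 1.

Why: D_6 has order 2*6 = 12 with 6 conjugacy classes, hence 6 irreducibles. Sum of squared dims 1 + 1 + 1 + 1 + 4 + 4 = 12 = |G|. Linear characters come from the abelianisation; the 2-dimensional irreps have character r^k -> 2*cos(2*pi*j*k/6), reflections -> 0.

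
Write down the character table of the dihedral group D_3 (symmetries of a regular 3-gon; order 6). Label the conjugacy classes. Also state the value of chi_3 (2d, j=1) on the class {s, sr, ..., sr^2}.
Conjugacy classes: {e} of size 1, {r^1, r^2} of size 2, {s, sr, ..., sr^2} of size 3.
Character table:
  irrep \ class              {e} (size 1)  {r^1, r^2} (size 2)  {s, sr, ..., sr^2} (size 3)
  chi_1 (triv)               1             1                    1                          
  chi_2 (sign: r->1, s->-1)  1             1                    -1                         
  chi_3 (2d, j=1)            2             -1                   0                          

Spot check: chi_3 (2d, j=1) on {s, sr, ..., sr^2} = 0.

Explanation: D_3 has order 2*3 = 6 with 3 conjugacy classes, hence 3 irreducibles. Sum of squared dims 1 + 1 + 4 = 6 = |G|. Linear characters come from the abelianisation; the 2-dimensional irreps have character r^k -> 2*cos(2*pi*j*k/3), reflections -> 0.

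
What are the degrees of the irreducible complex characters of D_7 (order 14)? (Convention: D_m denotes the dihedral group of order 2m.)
Dimensions: 1, 1, 2, 2, 2

Why: There are 5 irreducibles (= number of conjugacy classes). Their dimensions d_i satisfy sum d_i^2 = |G| = 14: 1 + 1 + 4 + 4 + 4 = 14.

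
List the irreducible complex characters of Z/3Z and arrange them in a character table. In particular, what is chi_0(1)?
Character table of Z/3Z (irreps indexed chi_0,...,chi_2 with chi_k(m) = zeta_3^(k*m), zeta_3 = exp(2*pi*i/3)):
  irrep \ class  {0} (size 1)  {1} (size 1)    {2} (size 1)  
  chi_0          1             1               1             
  chi_1          1             exp(2*I*pi/3)   exp(-2*I*pi/3)
  chi_2          1             exp(-2*I*pi/3)  exp(2*I*pi/3) 

Spot check: chi_0(1) = zeta_3^(0*1) = zeta_3^0 = 1.

Solution. Z/3Z is abelian, so all 3 irreducible complex representations are 1-dimensional. They are given by chi_k(m) = zeta_3^(k*m) for k = 0,...,2. Row orthogonality: sum_m chi_k(m) conj(chi_l(m)) = 3 * [k = l].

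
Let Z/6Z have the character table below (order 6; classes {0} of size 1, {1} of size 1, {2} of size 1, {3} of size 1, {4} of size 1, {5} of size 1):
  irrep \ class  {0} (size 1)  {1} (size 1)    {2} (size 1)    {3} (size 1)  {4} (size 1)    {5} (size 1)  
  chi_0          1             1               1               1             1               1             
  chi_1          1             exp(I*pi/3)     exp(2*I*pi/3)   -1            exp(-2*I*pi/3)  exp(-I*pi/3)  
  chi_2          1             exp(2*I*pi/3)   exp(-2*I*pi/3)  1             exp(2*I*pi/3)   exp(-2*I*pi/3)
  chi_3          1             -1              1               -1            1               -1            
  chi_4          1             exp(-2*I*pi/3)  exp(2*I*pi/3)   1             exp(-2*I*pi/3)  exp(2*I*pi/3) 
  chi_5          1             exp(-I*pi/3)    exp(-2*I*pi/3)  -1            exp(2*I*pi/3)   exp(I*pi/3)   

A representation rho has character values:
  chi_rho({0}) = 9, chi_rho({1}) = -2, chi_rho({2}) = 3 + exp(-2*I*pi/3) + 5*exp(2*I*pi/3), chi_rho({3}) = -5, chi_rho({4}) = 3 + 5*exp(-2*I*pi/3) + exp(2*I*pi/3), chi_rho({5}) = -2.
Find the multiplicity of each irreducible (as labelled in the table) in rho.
Multiplicities: chi_0: 0, chi_1: 3, chi_2: 0, chi_3: 3, chi_4: 2, chi_5: 1.

Argument: Use <chi_rho, chi> = (1/|G|) sum_C |C| * chi_rho(C) * conj(chi(C)) with |G| = 6 for each irreducible chi in the table:
  <chi_rho, chi_0> = (1/6)[1*(9)*conj(1) + 1*(-2)*conj(1) + 1*(3 + exp(-2*I*pi/3) + 5*exp(2*I*pi/3))*conj(1) + 1*(-5)*conj(1) + 1*(3 + 5*exp(-2*I*pi/3) + exp(2*I*pi/3))*conj(1) + 1*(-2)*conj(1)]
      = (1/6)[(9) + (-2) + (3 + exp(-2*I*pi/3) + 5*exp(2*I*pi/3)) + (-5) + (3 + 5*exp(-2*I*pi/3) + exp(2*I*pi/3)) + (-2)] = 0/6 = 0
  <chi_rho, chi_1> = (1/6)[1*(9)*conj(1) + 1*(-2)*conj(exp(I*pi/3)) + 1*(3 + exp(-2*I*pi/3) + 5*exp(2*I*pi/3))*conj(exp(2*I*pi/3)) + 1*(-5)*conj(-1) + 1*(3 + 5*exp(-2*I*pi/3) + exp(2*I*pi/3))*conj(exp(-2*I*pi/3)) + 1*(-2)*conj(exp(-I*pi/3))]
      = (1/6)[(9) + (1 + exp(-2*I*pi/3) - 3*exp(-I*pi/3)) + (5 + 3*exp(-2*I*pi/3) + exp(2*I*pi/3)) + (5) + (5 + exp(-2*I*pi/3) + 3*exp(2*I*pi/3)) + (1 - 3*exp(I*pi/3) + exp(2*I*pi/3))] = 18/6 = 3
  <chi_rho, chi_2> = (1/6)[1*(9)*conj(1) + 1*(-2)*conj(exp(2*I*pi/3)) + 1*(3 + exp(-2*I*pi/3) + 5*exp(2*I*pi/3))*conj(exp(-2*I*pi/3)) + 1*(-5)*conj(1) + 1*(3 + 5*exp(-2*I*pi/3) + exp(2*I*pi/3))*conj(exp(2*I*pi/3)) + 1*(-2)*conj(exp(-2*I*pi/3))]
      = (1/6)[(9) + (-1 + 3*exp(-I*pi/3) + 2*exp(2*I*pi/3) - 3*exp(-2*I*pi/3)) + (1 + 5*exp(-2*I*pi/3) + 3*exp(2*I*pi/3)) + (-5) + (1 + 3*exp(-2*I*pi/3) + 5*exp(2*I*pi/3)) + (-1 - 3*exp(2*I*pi/3) + 2*exp(-2*I*pi/3) + 3*exp(I*pi/3))] = 0/6 = 0
  <chi_rho, chi_3> = (1/6)[1*(9)*conj(1) + 1*(-2)*conj(-1) + 1*(3 + exp(-2*I*pi/3) + 5*exp(2*I*pi/3))*conj(1) + 1*(-5)*conj(-1) + 1*(3 + 5*exp(-2*I*pi/3) + exp(2*I*pi/3))*conj(1) + 1*(-2)*conj(-1)]
      = (1/6)[(9) + (2) + (3 + exp(-2*I*pi/3) + 5*exp(2*I*pi/3)) + (5) + (3 + 5*exp(-2*I*pi/3) + exp(2*I*pi/3)) + (2)] = 18/6 = 3
  <chi_rho, chi_4> = (1/6)[1*(9)*conj(1) + 1*(-2)*conj(exp(-2*I*pi/3)) + 1*(3 + exp(-2*I*pi/3) + 5*exp(2*I*pi/3))*conj(exp(2*I*pi/3)) + 1*(-5)*conj(1) + 1*(3 + 5*exp(-2*I*pi/3) + exp(2*I*pi/3))*conj(exp(-2*I*pi/3)) + 1*(-2)*conj(exp(2*I*pi/3))]
      = (1/6)[(9) + (-1 - 3*exp(2*I*pi/3) + exp(I*pi/3)) + (5 + 3*exp(-2*I*pi/3) + exp(2*I*pi/3)) + (-5) + (5 + exp(-2*I*pi/3) + 3*exp(2*I*pi/3)) + (-1 + exp(-I*pi/3) - 3*exp(-2*I*pi/3))] = 12/6 = 2
  <chi_rho, chi_5> = (1/6)[1*(9)*conj(1) + 1*(-2)*conj(exp(-I*pi/3)) + 1*(3 + exp(-2*I*pi/3) + 5*exp(2*I*pi/3))*conj(exp(-2*I*pi/3)) + 1*(-5)*conj(-1) + 1*(3 + 5*exp(-2*I*pi/3) + exp(2*I*pi/3))*conj(exp(2*I*pi/3)) + 1*(-2)*conj(exp(I*pi/3))]
      = (1/6)[(9) + (1 - 3*exp(I*pi/3) + 2*exp(-I*pi/3) + 3*exp(2*I*pi/3)) + (1 + 5*exp(-2*I*pi/3) + 3*exp(2*I*pi/3)) + (5) + (1 + 3*exp(-2*I*pi/3) + 5*exp(2*I*pi/3)) + (1 + 3*exp(-2*I*pi/3) + 2*exp(I*pi/3) - 3*exp(-I*pi/3))] = 6/6 = 1
(Exp terms are combined using exp(i*s)*conj(exp(i*t)) = exp(i*(s-t)), and sums of them are collapsed using the identity that for every m > 1 the m distinct m-th roots of unity sum to 0, e.g. 1 + exp(2*I*pi/3) + exp(-2*I*pi/3) = 0.)
Dimension check: dim(rho) = sum (mult * dim) = 0*1 + 3*1 + 0*1 + 3*1 + 2*1 + 1*1 = 9 = chi_rho(e) = 9.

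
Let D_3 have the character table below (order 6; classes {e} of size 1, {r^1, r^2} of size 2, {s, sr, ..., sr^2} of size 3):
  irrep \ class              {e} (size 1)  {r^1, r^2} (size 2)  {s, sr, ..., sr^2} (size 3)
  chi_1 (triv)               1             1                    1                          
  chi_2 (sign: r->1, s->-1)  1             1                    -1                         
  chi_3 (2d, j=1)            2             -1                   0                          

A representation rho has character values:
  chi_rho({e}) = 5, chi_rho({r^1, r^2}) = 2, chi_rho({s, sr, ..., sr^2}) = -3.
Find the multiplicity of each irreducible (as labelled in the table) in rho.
Multiplicities: chi_1: 0, chi_2: 3, chi_3: 1.

Proof sketch: Use <chi_rho, chi> = (1/|G|) sum_C |C| * chi_rho(C) * conj(chi(C)) with |G| = 6 for each irreducible chi in the table:
  <chi_rho, chi_1> = (1/6)[1*(5)*conj(1) + 2*(2)*conj(1) + 3*(-3)*conj(1)]
      = (1/6)[(5) + (4) + (-9)] = 0/6 = 0
  <chi_rho, chi_2> = (1/6)[1*(5)*conj(1) + 2*(2)*conj(1) + 3*(-3)*conj(-1)]
      = (1/6)[(5) + (4) + (9)] = 18/6 = 3
  <chi_rho, chi_3> = (1/6)[1*(5)*conj(2) + 2*(2)*conj(-1) + 3*(-3)*conj(0)]
      = (1/6)[(10) + (-4) + (0)] = 6/6 = 1
Dimension check: dim(rho) = sum (mult * dim) = 0*1 + 3*1 + 1*2 = 5 = chi_rho(e) = 5.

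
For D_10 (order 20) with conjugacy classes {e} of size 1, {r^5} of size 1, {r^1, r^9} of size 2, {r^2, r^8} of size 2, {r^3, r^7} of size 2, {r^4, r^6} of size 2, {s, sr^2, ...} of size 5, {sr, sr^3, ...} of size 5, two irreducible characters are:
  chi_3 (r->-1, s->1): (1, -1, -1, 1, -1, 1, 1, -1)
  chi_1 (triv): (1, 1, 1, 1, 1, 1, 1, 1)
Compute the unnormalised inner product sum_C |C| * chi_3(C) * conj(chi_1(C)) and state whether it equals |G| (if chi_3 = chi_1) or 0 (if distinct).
Sum = 0; so <chi_3, chi_1> = 0 (distinct irreducibles are orthogonal).

Working: Compute term by term over conjugacy classes (|C| * chi_3(C) * conj(chi_1(C))):
  1*(1)*conj(1) + 1*(-1)*conj(1) + 2*(-1)*conj(1) + 2*(1)*conj(1) + 2*(-1)*conj(1) + 2*(1)*conj(1) + 5*(1)*conj(1) + 5*(-1)*conj(1)
  = (1) + (-1) + (-2) + (2) + (-2) + (2) + (5) + (-5)
  = 0.
Dividing by |G| = 20 gives 0/20 = 0, matching the row-orthogonality relation <chi_3, chi_1> = [chi_3 = chi_1].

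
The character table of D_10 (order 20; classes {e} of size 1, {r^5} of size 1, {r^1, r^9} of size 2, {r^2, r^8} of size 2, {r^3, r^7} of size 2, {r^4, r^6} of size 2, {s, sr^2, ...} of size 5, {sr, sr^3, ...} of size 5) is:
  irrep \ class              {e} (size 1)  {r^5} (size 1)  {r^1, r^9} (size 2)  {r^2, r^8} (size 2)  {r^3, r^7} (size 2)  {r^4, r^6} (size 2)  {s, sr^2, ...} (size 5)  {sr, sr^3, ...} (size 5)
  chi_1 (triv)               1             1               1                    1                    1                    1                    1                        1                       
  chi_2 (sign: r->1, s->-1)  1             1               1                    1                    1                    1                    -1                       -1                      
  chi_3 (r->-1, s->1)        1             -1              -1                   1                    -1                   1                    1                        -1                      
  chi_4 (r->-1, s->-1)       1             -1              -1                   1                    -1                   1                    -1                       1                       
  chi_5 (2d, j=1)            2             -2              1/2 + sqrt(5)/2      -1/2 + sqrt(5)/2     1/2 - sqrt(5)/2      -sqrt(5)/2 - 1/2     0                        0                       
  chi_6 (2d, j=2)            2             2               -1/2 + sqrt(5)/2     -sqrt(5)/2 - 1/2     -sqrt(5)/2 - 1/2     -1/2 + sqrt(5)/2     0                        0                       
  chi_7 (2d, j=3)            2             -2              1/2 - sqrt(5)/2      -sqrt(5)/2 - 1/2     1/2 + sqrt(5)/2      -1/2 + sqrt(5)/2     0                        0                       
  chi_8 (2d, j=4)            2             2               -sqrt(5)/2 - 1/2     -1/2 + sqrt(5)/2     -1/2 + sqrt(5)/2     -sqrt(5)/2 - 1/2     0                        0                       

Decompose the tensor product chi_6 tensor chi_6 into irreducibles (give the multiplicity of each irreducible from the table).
chi_6 tensor chi_6 = chi_1 + chi_2 + chi_8 (all other irreducibles have multiplicity 0).

Working: The character of a tensor product is the pointwise product (chi_6 * chi_6)(C) = chi_6(C) * chi_6(C):
  {e}: (2)*(2), {r^5}: (2)*(2), {r^1, r^9}: (-1/2 + sqrt(5)/2)*(-1/2 + sqrt(5)/2), {r^2, r^8}: (-sqrt(5)/2 - 1/2)*(-sqrt(5)/2 - 1/2), {r^3, r^7}: (-sqrt(5)/2 - 1/2)*(-sqrt(5)/2 - 1/2), {r^4, r^6}: (-1/2 + sqrt(5)/2)*(-1/2 + sqrt(5)/2), {s, sr^2, ...}: (0)*(0), {sr, sr^3, ...}: (0)*(0)
so (chi_6 * chi_6) takes values
  {e} -> 4, {r^5} -> 4, {r^1, r^9} -> 3/2 - sqrt(5)/2, {r^2, r^8} -> sqrt(5)/2 + 3/2, {r^3, r^7} -> sqrt(5)/2 + 3/2, {r^4, r^6} -> 3/2 - sqrt(5)/2, {s, sr^2, ...} -> 0, {sr, sr^3, ...} -> 0.
Now take the inner product of this character with each irreducible chi from the table, <chi_6*chi_6, chi> = (1/20) sum_C |C| (chi_6*chi_6)(C) conj(chi(C)):
  <chi_6*chi_6, chi_1> = (1/20)[1*(4)*conj(1) + 1*(4)*conj(1) + 2*(3/2 - sqrt(5)/2)*conj(1) + 2*(sqrt(5)/2 + 3/2)*conj(1) + 2*(sqrt(5)/2 + 3/2)*conj(1) + 2*(3/2 - sqrt(5)/2)*conj(1) + 5*(0)*conj(1) + 5*(0)*conj(1)]
      = (1/20)[(4) + (4) + (3 - sqrt(5)) + (sqrt(5) + 3) + (sqrt(5) + 3) + (3 - sqrt(5)) + (0) + (0)] = 20/20 = 1
  <chi_6*chi_6, chi_2> = (1/20)[1*(4)*conj(1) + 1*(4)*conj(1) + 2*(3/2 - sqrt(5)/2)*conj(1) + 2*(sqrt(5)/2 + 3/2)*conj(1) + 2*(sqrt(5)/2 + 3/2)*conj(1) + 2*(3/2 - sqrt(5)/2)*conj(1) + 5*(0)*conj(-1) + 5*(0)*conj(-1)]
      = (1/20)[(4) + (4) + (3 - sqrt(5)) + (sqrt(5) + 3) + (sqrt(5) + 3) + (3 - sqrt(5)) + (0) + (0)] = 20/20 = 1
  <chi_6*chi_6, chi_3> = (1/20)[1*(4)*conj(1) + 1*(4)*conj(-1) + 2*(3/2 - sqrt(5)/2)*conj(-1) + 2*(sqrt(5)/2 + 3/2)*conj(1) + 2*(sqrt(5)/2 + 3/2)*conj(-1) + 2*(3/2 - sqrt(5)/2)*conj(1) + 5*(0)*conj(1) + 5*(0)*conj(-1)]
      = (1/20)[(4) + (-4) + (-3 + sqrt(5)) + (sqrt(5) + 3) + (-3 - sqrt(5)) + (3 - sqrt(5)) + (0) + (0)] = 0/20 = 0
  <chi_6*chi_6, chi_4> = (1/20)[1*(4)*conj(1) + 1*(4)*conj(-1) + 2*(3/2 - sqrt(5)/2)*conj(-1) + 2*(sqrt(5)/2 + 3/2)*conj(1) + 2*(sqrt(5)/2 + 3/2)*conj(-1) + 2*(3/2 - sqrt(5)/2)*conj(1) + 5*(0)*conj(-1) + 5*(0)*conj(1)]
      = (1/20)[(4) + (-4) + (-3 + sqrt(5)) + (sqrt(5) + 3) + (-3 - sqrt(5)) + (3 - sqrt(5)) + (0) + (0)] = 0/20 = 0
  <chi_6*chi_6, chi_5> = (1/20)[1*(4)*conj(2) + 1*(4)*conj(-2) + 2*(3/2 - sqrt(5)/2)*conj(1/2 + sqrt(5)/2) + 2*(sqrt(5)/2 + 3/2)*conj(-1/2 + sqrt(5)/2) + 2*(sqrt(5)/2 + 3/2)*conj(1/2 - sqrt(5)/2) + 2*(3/2 - sqrt(5)/2)*conj(-sqrt(5)/2 - 1/2) + 5*(0)*conj(0) + 5*(0)*conj(0)]
      = (1/20)[(8) + (-8) + (-1 + sqrt(5)) + (1 + sqrt(5)) + (-sqrt(5) - 1) + (1 - sqrt(5)) + (0) + (0)] = 0/20 = 0
  <chi_6*chi_6, chi_6> = (1/20)[1*(4)*conj(2) + 1*(4)*conj(2) + 2*(3/2 - sqrt(5)/2)*conj(-1/2 + sqrt(5)/2) + 2*(sqrt(5)/2 + 3/2)*conj(-sqrt(5)/2 - 1/2) + 2*(sqrt(5)/2 + 3/2)*conj(-sqrt(5)/2 - 1/2) + 2*(3/2 - sqrt(5)/2)*conj(-1/2 + sqrt(5)/2) + 5*(0)*conj(0) + 5*(0)*conj(0)]
      = (1/20)[(8) + (8) + (-4 + 2*sqrt(5)) + (-2*sqrt(5) - 4) + (-2*sqrt(5) - 4) + (-4 + 2*sqrt(5)) + (0) + (0)] = 0/20 = 0
  <chi_6*chi_6, chi_7> = (1/20)[1*(4)*conj(2) + 1*(4)*conj(-2) + 2*(3/2 - sqrt(5)/2)*conj(1/2 - sqrt(5)/2) + 2*(sqrt(5)/2 + 3/2)*conj(-sqrt(5)/2 - 1/2) + 2*(sqrt(5)/2 + 3/2)*conj(1/2 + sqrt(5)/2) + 2*(3/2 - sqrt(5)/2)*conj(-1/2 + sqrt(5)/2) + 5*(0)*conj(0) + 5*(0)*conj(0)]
      = (1/20)[(8) + (-8) + (4 - 2*sqrt(5)) + (-2*sqrt(5) - 4) + (4 + 2*sqrt(5)) + (-4 + 2*sqrt(5)) + (0) + (0)] = 0/20 = 0
  <chi_6*chi_6, chi_8> = (1/20)[1*(4)*conj(2) + 1*(4)*conj(2) + 2*(3/2 - sqrt(5)/2)*conj(-sqrt(5)/2 - 1/2) + 2*(sqrt(5)/2 + 3/2)*conj(-1/2 + sqrt(5)/2) + 2*(sqrt(5)/2 + 3/2)*conj(-1/2 + sqrt(5)/2) + 2*(3/2 - sqrt(5)/2)*conj(-sqrt(5)/2 - 1/2) + 5*(0)*conj(0) + 5*(0)*conj(0)]
      = (1/20)[(8) + (8) + (1 - sqrt(5)) + (1 + sqrt(5)) + (1 + sqrt(5)) + (1 - sqrt(5)) + (0) + (0)] = 20/20 = 1
Hence the multiplicities are chi_1: 1, chi_2: 1, chi_8: 1. Dimension check: dim(chi_6)*dim(chi_6) = 2*2 = 4 and sum (mult * dim) = 1*1 + 1*1 + 1*2 = 4.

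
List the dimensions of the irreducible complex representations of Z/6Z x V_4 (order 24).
Dimensions: 1, 1, 1, 1, 1, 1, 1, 1, 1, 1, 1, 1, 1, 1, 1, 1, 1, 1, 1, 1, 1, 1, 1, 1

Solution. There are 24 irreducibles (= number of conjugacy classes). Their dimensions d_i satisfy sum d_i^2 = |G| = 24: 1 + 1 + 1 + 1 + 1 + 1 + 1 + 1 + 1 + 1 + 1 + 1 + 1 + 1 + 1 + 1 + 1 + 1 + 1 + 1 + 1 + 1 + 1 + 1 = 24. (For the product with Z/6Z: each of the 6 1-dim characters of Z/6Z tensors with each irrep of V_4, giving 6 copies of each V_4-dimension.)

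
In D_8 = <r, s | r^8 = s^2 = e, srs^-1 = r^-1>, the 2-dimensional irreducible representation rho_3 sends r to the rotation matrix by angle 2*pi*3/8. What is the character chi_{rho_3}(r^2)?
chi_{rho_3}(r^2) = 2*cos(2*pi*3*2/8) = 0

Justification: rho_3(r^2) is rotation by angle 2*pi*3*2/8, whose trace is 2*cos(2*pi*3*2/8) = 0.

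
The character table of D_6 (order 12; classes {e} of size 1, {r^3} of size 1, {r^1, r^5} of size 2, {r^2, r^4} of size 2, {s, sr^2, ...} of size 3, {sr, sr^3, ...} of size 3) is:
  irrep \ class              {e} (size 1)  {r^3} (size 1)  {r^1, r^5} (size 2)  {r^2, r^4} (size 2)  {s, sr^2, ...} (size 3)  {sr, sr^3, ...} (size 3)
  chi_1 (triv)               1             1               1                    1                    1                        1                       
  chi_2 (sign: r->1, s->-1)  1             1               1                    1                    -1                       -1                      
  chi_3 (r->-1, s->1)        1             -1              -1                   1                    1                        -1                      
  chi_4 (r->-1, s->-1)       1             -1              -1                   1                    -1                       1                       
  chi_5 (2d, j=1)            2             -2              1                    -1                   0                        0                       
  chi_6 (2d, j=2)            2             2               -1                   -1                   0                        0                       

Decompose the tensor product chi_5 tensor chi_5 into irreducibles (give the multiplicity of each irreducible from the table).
chi_5 tensor chi_5 = chi_1 + chi_2 + chi_6 (all other irreducibles have multiplicity 0).

Derivation: The character of a tensor product is the pointwise product (chi_5 * chi_5)(C) = chi_5(C) * chi_5(C):
  {e}: (2)*(2), {r^3}: (-2)*(-2), {r^1, r^5}: (1)*(1), {r^2, r^4}: (-1)*(-1), {s, sr^2, ...}: (0)*(0), {sr, sr^3, ...}: (0)*(0)
so (chi_5 * chi_5) takes values
  {e} -> 4, {r^3} -> 4, {r^1, r^5} -> 1, {r^2, r^4} -> 1, {s, sr^2, ...} -> 0, {sr, sr^3, ...} -> 0.
Now take the inner product of this character with each irreducible chi from the table, <chi_5*chi_5, chi> = (1/12) sum_C |C| (chi_5*chi_5)(C) conj(chi(C)):
  <chi_5*chi_5, chi_1> = (1/12)[1*(4)*conj(1) + 1*(4)*conj(1) + 2*(1)*conj(1) + 2*(1)*conj(1) + 3*(0)*conj(1) + 3*(0)*conj(1)]
      = (1/12)[(4) + (4) + (2) + (2) + (0) + (0)] = 12/12 = 1
  <chi_5*chi_5, chi_2> = (1/12)[1*(4)*conj(1) + 1*(4)*conj(1) + 2*(1)*conj(1) + 2*(1)*conj(1) + 3*(0)*conj(-1) + 3*(0)*conj(-1)]
      = (1/12)[(4) + (4) + (2) + (2) + (0) + (0)] = 12/12 = 1
  <chi_5*chi_5, chi_3> = (1/12)[1*(4)*conj(1) + 1*(4)*conj(-1) + 2*(1)*conj(-1) + 2*(1)*conj(1) + 3*(0)*conj(1) + 3*(0)*conj(-1)]
      = (1/12)[(4) + (-4) + (-2) + (2) + (0) + (0)] = 0/12 = 0
  <chi_5*chi_5, chi_4> = (1/12)[1*(4)*conj(1) + 1*(4)*conj(-1) + 2*(1)*conj(-1) + 2*(1)*conj(1) + 3*(0)*conj(-1) + 3*(0)*conj(1)]
      = (1/12)[(4) + (-4) + (-2) + (2) + (0) + (0)] = 0/12 = 0
  <chi_5*chi_5, chi_5> = (1/12)[1*(4)*conj(2) + 1*(4)*conj(-2) + 2*(1)*conj(1) + 2*(1)*conj(-1) + 3*(0)*conj(0) + 3*(0)*conj(0)]
      = (1/12)[(8) + (-8) + (2) + (-2) + (0) + (0)] = 0/12 = 0
  <chi_5*chi_5, chi_6> = (1/12)[1*(4)*conj(2) + 1*(4)*conj(2) + 2*(1)*conj(-1) + 2*(1)*conj(-1) + 3*(0)*conj(0) + 3*(0)*conj(0)]
      = (1/12)[(8) + (8) + (-2) + (-2) + (0) + (0)] = 12/12 = 1
Hence the multiplicities are chi_1: 1, chi_2: 1, chi_6: 1. Dimension check: dim(chi_5)*dim(chi_5) = 2*2 = 4 and sum (mult * dim) = 1*1 + 1*1 + 1*2 = 4.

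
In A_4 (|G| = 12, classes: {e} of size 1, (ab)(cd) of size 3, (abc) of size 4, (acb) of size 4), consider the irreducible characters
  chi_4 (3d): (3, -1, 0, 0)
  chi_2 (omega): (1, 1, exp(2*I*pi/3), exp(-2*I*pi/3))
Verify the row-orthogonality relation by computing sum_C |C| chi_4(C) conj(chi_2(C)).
Sum = 0; so <chi_4, chi_2> = 0 (distinct irreducibles are orthogonal).

Why: Compute term by term over conjugacy classes (|C| * chi_4(C) * conj(chi_2(C))):
  1*(3)*conj(1) + 3*(-1)*conj(1) + 4*(0)*conj(exp(2*I*pi/3)) + 4*(0)*conj(exp(-2*I*pi/3))
  = (3) + (-3) + (0) + (0)
  = 0.
(Exp terms are combined using exp(i*s)*conj(exp(i*t)) = exp(i*(s-t)), and sums of them are collapsed using the identity that for every m > 1 the m distinct m-th roots of unity sum to 0, e.g. 1 + exp(2*I*pi/3) + exp(-2*I*pi/3) = 0.)
Dividing by |G| = 12 gives 0/12 = 0, matching the row-orthogonality relation <chi_4, chi_2> = [chi_4 = chi_2].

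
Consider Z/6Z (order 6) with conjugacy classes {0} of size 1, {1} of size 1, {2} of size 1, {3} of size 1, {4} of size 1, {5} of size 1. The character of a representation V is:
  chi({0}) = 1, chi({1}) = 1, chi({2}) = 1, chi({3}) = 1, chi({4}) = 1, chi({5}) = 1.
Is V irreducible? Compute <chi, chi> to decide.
Irreducible: <chi, chi> = 1.

Argument: <chi, chi> = (1/|G|) sum_C |C| * |chi(C)|^2 = (1/6)[1*|1|^2 + 1*|1|^2 + 1*|1|^2 + 1*|1|^2 + 1*|1|^2 + 1*|1|^2]
  = (1/6)[(1) + (1) + (1) + (1) + (1) + (1)] = 6/6 = 1.
(Exp terms are combined using exp(i*s)*conj(exp(i*t)) = exp(i*(s-t)), and sums of them are collapsed using the identity that for every m > 1 the m distinct m-th roots of unity sum to 0, e.g. 1 + exp(2*I*pi/3) + exp(-2*I*pi/3) = 0.)
A character is irreducible iff <chi, chi> = 1, so this representation is irreducible.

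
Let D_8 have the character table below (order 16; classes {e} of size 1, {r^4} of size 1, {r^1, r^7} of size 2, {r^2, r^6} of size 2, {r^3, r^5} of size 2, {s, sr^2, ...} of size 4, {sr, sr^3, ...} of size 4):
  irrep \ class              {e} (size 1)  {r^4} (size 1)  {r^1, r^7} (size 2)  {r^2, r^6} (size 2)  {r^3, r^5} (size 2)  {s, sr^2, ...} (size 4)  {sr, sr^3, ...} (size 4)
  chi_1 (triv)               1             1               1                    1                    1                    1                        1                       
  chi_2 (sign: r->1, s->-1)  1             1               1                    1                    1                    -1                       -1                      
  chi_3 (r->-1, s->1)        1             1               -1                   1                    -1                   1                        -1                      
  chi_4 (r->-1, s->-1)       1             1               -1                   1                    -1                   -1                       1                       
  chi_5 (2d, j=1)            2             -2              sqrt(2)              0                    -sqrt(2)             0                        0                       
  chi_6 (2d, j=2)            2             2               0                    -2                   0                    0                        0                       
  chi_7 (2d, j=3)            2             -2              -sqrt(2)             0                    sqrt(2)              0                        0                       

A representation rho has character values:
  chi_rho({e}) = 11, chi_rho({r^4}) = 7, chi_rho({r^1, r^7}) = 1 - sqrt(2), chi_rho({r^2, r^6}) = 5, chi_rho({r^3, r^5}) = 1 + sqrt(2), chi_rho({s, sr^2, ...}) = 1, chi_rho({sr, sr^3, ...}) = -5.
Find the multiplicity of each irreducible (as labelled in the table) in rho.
Multiplicities: chi_1: 1, chi_2: 3, chi_3: 3, chi_4: 0, chi_5: 0, chi_6: 1, chi_7: 1.

Reasoning: Use <chi_rho, chi> = (1/|G|) sum_C |C| * chi_rho(C) * conj(chi(C)) with |G| = 16 for each irreducible chi in the table:
  <chi_rho, chi_1> = (1/16)[1*(11)*conj(1) + 1*(7)*conj(1) + 2*(1 - sqrt(2))*conj(1) + 2*(5)*conj(1) + 2*(1 + sqrt(2))*conj(1) + 4*(1)*conj(1) + 4*(-5)*conj(1)]
      = (1/16)[(11) + (7) + (2 - 2*sqrt(2)) + (10) + (2 + 2*sqrt(2)) + (4) + (-20)] = 16/16 = 1
  <chi_rho, chi_2> = (1/16)[1*(11)*conj(1) + 1*(7)*conj(1) + 2*(1 - sqrt(2))*conj(1) + 2*(5)*conj(1) + 2*(1 + sqrt(2))*conj(1) + 4*(1)*conj(-1) + 4*(-5)*conj(-1)]
      = (1/16)[(11) + (7) + (2 - 2*sqrt(2)) + (10) + (2 + 2*sqrt(2)) + (-4) + (20)] = 48/16 = 3
  <chi_rho, chi_3> = (1/16)[1*(11)*conj(1) + 1*(7)*conj(1) + 2*(1 - sqrt(2))*conj(-1) + 2*(5)*conj(1) + 2*(1 + sqrt(2))*conj(-1) + 4*(1)*conj(1) + 4*(-5)*conj(-1)]
      = (1/16)[(11) + (7) + (-2 + 2*sqrt(2)) + (10) + (-2*sqrt(2) - 2) + (4) + (20)] = 48/16 = 3
  <chi_rho, chi_4> = (1/16)[1*(11)*conj(1) + 1*(7)*conj(1) + 2*(1 - sqrt(2))*conj(-1) + 2*(5)*conj(1) + 2*(1 + sqrt(2))*conj(-1) + 4*(1)*conj(-1) + 4*(-5)*conj(1)]
      = (1/16)[(11) + (7) + (-2 + 2*sqrt(2)) + (10) + (-2*sqrt(2) - 2) + (-4) + (-20)] = 0/16 = 0
  <chi_rho, chi_5> = (1/16)[1*(11)*conj(2) + 1*(7)*conj(-2) + 2*(1 - sqrt(2))*conj(sqrt(2)) + 2*(5)*conj(0) + 2*(1 + sqrt(2))*conj(-sqrt(2)) + 4*(1)*conj(0) + 4*(-5)*conj(0)]
      = (1/16)[(22) + (-14) + (-4 + 2*sqrt(2)) + (0) + (-4 - 2*sqrt(2)) + (0) + (0)] = 0/16 = 0
  <chi_rho, chi_6> = (1/16)[1*(11)*conj(2) + 1*(7)*conj(2) + 2*(1 - sqrt(2))*conj(0) + 2*(5)*conj(-2) + 2*(1 + sqrt(2))*conj(0) + 4*(1)*conj(0) + 4*(-5)*conj(0)]
      = (1/16)[(22) + (14) + (0) + (-20) + (0) + (0) + (0)] = 16/16 = 1
  <chi_rho, chi_7> = (1/16)[1*(11)*conj(2) + 1*(7)*conj(-2) + 2*(1 - sqrt(2))*conj(-sqrt(2)) + 2*(5)*conj(0) + 2*(1 + sqrt(2))*conj(sqrt(2)) + 4*(1)*conj(0) + 4*(-5)*conj(0)]
      = (1/16)[(22) + (-14) + (4 - 2*sqrt(2)) + (0) + (2*sqrt(2) + 4) + (0) + (0)] = 16/16 = 1
Dimension check: dim(rho) = sum (mult * dim) = 1*1 + 3*1 + 3*1 + 0*1 + 0*2 + 1*2 + 1*2 = 11 = chi_rho(e) = 11.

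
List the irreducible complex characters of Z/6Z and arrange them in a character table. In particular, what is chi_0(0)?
Character table of Z/6Z (irreps indexed chi_0,...,chi_5 with chi_k(m) = zeta_6^(k*m), zeta_6 = exp(2*pi*i/6)):
  irrep \ class  {0} (size 1)  {1} (size 1)    {2} (size 1)    {3} (size 1)  {4} (size 1)    {5} (size 1)  
  chi_0          1             1               1               1             1               1             
  chi_1          1             exp(I*pi/3)     exp(2*I*pi/3)   -1            exp(-2*I*pi/3)  exp(-I*pi/3)  
  chi_2          1             exp(2*I*pi/3)   exp(-2*I*pi/3)  1             exp(2*I*pi/3)   exp(-2*I*pi/3)
  chi_3          1             -1              1               -1            1               -1            
  chi_4          1             exp(-2*I*pi/3)  exp(2*I*pi/3)   1             exp(-2*I*pi/3)  exp(2*I*pi/3) 
  chi_5          1             exp(-I*pi/3)    exp(-2*I*pi/3)  -1            exp(2*I*pi/3)   exp(I*pi/3)   

Spot check: chi_0(0) = zeta_6^(0*0) = zeta_6^0 = 1.

Solution. Z/6Z is abelian, so all 6 irreducible complex representations are 1-dimensional. They are given by chi_k(m) = zeta_6^(k*m) for k = 0,...,5. Row orthogonality: sum_m chi_k(m) conj(chi_l(m)) = 6 * [k = l].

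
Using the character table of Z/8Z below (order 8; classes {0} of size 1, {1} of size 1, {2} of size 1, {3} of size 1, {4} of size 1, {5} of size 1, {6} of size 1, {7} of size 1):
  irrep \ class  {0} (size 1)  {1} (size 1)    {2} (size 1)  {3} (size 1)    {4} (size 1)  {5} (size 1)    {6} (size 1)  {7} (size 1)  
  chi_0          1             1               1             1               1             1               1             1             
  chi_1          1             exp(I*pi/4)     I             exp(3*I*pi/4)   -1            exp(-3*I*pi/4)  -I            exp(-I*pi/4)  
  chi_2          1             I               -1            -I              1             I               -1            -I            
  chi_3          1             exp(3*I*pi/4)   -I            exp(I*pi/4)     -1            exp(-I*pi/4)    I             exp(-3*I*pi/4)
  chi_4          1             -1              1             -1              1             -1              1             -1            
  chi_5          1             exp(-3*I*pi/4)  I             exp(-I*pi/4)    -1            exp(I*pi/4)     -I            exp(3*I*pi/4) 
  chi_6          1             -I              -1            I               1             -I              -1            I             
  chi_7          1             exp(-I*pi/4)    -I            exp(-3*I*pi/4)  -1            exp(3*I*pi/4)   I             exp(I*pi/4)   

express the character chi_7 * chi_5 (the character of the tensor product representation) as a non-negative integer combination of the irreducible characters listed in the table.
chi_7 tensor chi_5 = chi_4 (all other irreducibles have multiplicity 0).

Solution. The character of a tensor product is the pointwise product (chi_7 * chi_5)(C) = chi_7(C) * chi_5(C):
  {0}: (1)*(1), {1}: (exp(-I*pi/4))*(exp(-3*I*pi/4)), {2}: (-I)*(I), {3}: (exp(-3*I*pi/4))*(exp(-I*pi/4)), {4}: (-1)*(-1), {5}: (exp(3*I*pi/4))*(exp(I*pi/4)), {6}: (I)*(-I), {7}: (exp(I*pi/4))*(exp(3*I*pi/4))
so (chi_7 * chi_5) takes values
  {0} -> 1, {1} -> -1, {2} -> 1, {3} -> -1, {4} -> 1, {5} -> -1, {6} -> 1, {7} -> -1.
Now take the inner product of this character with each irreducible chi from the table, <chi_7*chi_5, chi> = (1/8) sum_C |C| (chi_7*chi_5)(C) conj(chi(C)):
  <chi_7*chi_5, chi_0> = (1/8)[1*(1)*conj(1) + 1*(-1)*conj(1) + 1*(1)*conj(1) + 1*(-1)*conj(1) + 1*(1)*conj(1) + 1*(-1)*conj(1) + 1*(1)*conj(1) + 1*(-1)*conj(1)]
      = (1/8)[(1) + (-1) + (1) + (-1) + (1) + (-1) + (1) + (-1)] = 0/8 = 0
  <chi_7*chi_5, chi_1> = (1/8)[1*(1)*conj(1) + 1*(-1)*conj(exp(I*pi/4)) + 1*(1)*conj(I) + 1*(-1)*conj(exp(3*I*pi/4)) + 1*(1)*conj(-1) + 1*(-1)*conj(exp(-3*I*pi/4)) + 1*(1)*conj(-I) + 1*(-1)*conj(exp(-I*pi/4))]
      = (1/8)[(1) + (-exp(-I*pi/4)) + (-I) + (-exp(-3*I*pi/4)) + (-1) + (-exp(3*I*pi/4)) + (I) + (-exp(I*pi/4))] = 0/8 = 0
  <chi_7*chi_5, chi_2> = (1/8)[1*(1)*conj(1) + 1*(-1)*conj(I) + 1*(1)*conj(-1) + 1*(-1)*conj(-I) + 1*(1)*conj(1) + 1*(-1)*conj(I) + 1*(1)*conj(-1) + 1*(-1)*conj(-I)]
      = (1/8)[(1) + (I) + (-1) + (-I) + (1) + (I) + (-1) + (-I)] = 0/8 = 0
  <chi_7*chi_5, chi_3> = (1/8)[1*(1)*conj(1) + 1*(-1)*conj(exp(3*I*pi/4)) + 1*(1)*conj(-I) + 1*(-1)*conj(exp(I*pi/4)) + 1*(1)*conj(-1) + 1*(-1)*conj(exp(-I*pi/4)) + 1*(1)*conj(I) + 1*(-1)*conj(exp(-3*I*pi/4))]
      = (1/8)[(1) + (-exp(-3*I*pi/4)) + (I) + (-exp(-I*pi/4)) + (-1) + (-exp(I*pi/4)) + (-I) + (-exp(3*I*pi/4))] = 0/8 = 0
  <chi_7*chi_5, chi_4> = (1/8)[1*(1)*conj(1) + 1*(-1)*conj(-1) + 1*(1)*conj(1) + 1*(-1)*conj(-1) + 1*(1)*conj(1) + 1*(-1)*conj(-1) + 1*(1)*conj(1) + 1*(-1)*conj(-1)]
      = (1/8)[(1) + (1) + (1) + (1) + (1) + (1) + (1) + (1)] = 8/8 = 1
  <chi_7*chi_5, chi_5> = (1/8)[1*(1)*conj(1) + 1*(-1)*conj(exp(-3*I*pi/4)) + 1*(1)*conj(I) + 1*(-1)*conj(exp(-I*pi/4)) + 1*(1)*conj(-1) + 1*(-1)*conj(exp(I*pi/4)) + 1*(1)*conj(-I) + 1*(-1)*conj(exp(3*I*pi/4))]
      = (1/8)[(1) + (-exp(3*I*pi/4)) + (-I) + (-exp(I*pi/4)) + (-1) + (-exp(-I*pi/4)) + (I) + (-exp(-3*I*pi/4))] = 0/8 = 0
  <chi_7*chi_5, chi_6> = (1/8)[1*(1)*conj(1) + 1*(-1)*conj(-I) + 1*(1)*conj(-1) + 1*(-1)*conj(I) + 1*(1)*conj(1) + 1*(-1)*conj(-I) + 1*(1)*conj(-1) + 1*(-1)*conj(I)]
      = (1/8)[(1) + (-I) + (-1) + (I) + (1) + (-I) + (-1) + (I)] = 0/8 = 0
  <chi_7*chi_5, chi_7> = (1/8)[1*(1)*conj(1) + 1*(-1)*conj(exp(-I*pi/4)) + 1*(1)*conj(-I) + 1*(-1)*conj(exp(-3*I*pi/4)) + 1*(1)*conj(-1) + 1*(-1)*conj(exp(3*I*pi/4)) + 1*(1)*conj(I) + 1*(-1)*conj(exp(I*pi/4))]
      = (1/8)[(1) + (-exp(I*pi/4)) + (I) + (-exp(3*I*pi/4)) + (-1) + (-exp(-3*I*pi/4)) + (-I) + (-exp(-I*pi/4))] = 0/8 = 0
(Exp terms are combined using exp(i*s)*conj(exp(i*t)) = exp(i*(s-t)), and sums of them are collapsed using the identity that for every m > 1 the m distinct m-th roots of unity sum to 0, e.g. 1 + exp(2*I*pi/3) + exp(-2*I*pi/3) = 0.)
Hence the multiplicities are chi_4: 1. Dimension check: dim(chi_7)*dim(chi_5) = 1*1 = 1 and sum (mult * dim) = 1*1 = 1.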